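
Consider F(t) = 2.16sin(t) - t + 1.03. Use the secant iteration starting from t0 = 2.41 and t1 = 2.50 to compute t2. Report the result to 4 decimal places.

2.4336

F(2.41) = 0.063000, F(2.50) = -0.177300
t2 = 2.500000 − (-0.177300)·(2.500000 − 2.410000) / (-0.177300 − 0.063000) = 2.500000 − (-0.015957)/(-0.240300) = 2.433596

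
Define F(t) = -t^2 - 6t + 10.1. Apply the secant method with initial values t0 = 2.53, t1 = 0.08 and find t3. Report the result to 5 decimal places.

1.40117

F(2.53) = -11.4809000, F(0.08) = 9.6136000
t2 = 0.0800000 − 9.6136000·(0.0800000 − 2.5300000) / (9.6136000 − (-11.4809000)) = 0.0800000 − (-23.5533200)/(21.0945000) = 1.1965621
F(1.1965621) = 1.4888662
t3 = 1.1965621 − 1.4888662·(1.1965621 − 0.0800000) / (1.4888662 − 9.6136000) = 1.1965621 − (1.6624117)/(-8.1247338) = 1.4011734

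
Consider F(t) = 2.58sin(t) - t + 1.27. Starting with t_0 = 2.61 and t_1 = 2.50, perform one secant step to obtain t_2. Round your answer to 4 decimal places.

F(2.61) = -0.032180, F(2.50) = 0.314058
t_2 = 2.500000 − 0.314058·(2.500000 − 2.610000) / (0.314058 − (-0.032180)) = 2.500000 − (-0.034546)/(0.346238) = 2.599776

2.5998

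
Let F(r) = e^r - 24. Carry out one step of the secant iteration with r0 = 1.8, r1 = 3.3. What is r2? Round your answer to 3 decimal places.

F(1.8) = -17.95035, F(3.3) = 3.11264
r2 = 3.30000 − 3.11264·(3.30000 − 1.80000) / (3.11264 − (-17.95035)) = 3.30000 − (4.66896)/(21.06299) = 3.07833

3.078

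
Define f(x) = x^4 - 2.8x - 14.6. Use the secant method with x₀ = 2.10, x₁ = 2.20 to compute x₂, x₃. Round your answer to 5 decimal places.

2.12791, 2.12938

f(2.10) = -1.0319000, f(2.20) = 2.6656000
x₂ = 2.2000000 − 2.6656000·(2.2000000 − 2.1000000) / (2.6656000 − (-1.0319000)) = 2.2000000 − (0.2665600)/(3.6975000) = 2.1279080
f(2.1279080) = -0.0554251
x₃ = 2.1279080 − (-0.0554251)·(2.1279080 − 2.2000000) / (-0.0554251 − 2.6656000) = 2.1279080 − (0.0039957)/(-2.7210251) = 2.1293765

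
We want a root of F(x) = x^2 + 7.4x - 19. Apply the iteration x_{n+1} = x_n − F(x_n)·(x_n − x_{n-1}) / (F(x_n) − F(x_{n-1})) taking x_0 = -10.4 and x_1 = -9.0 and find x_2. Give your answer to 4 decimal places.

-9.3833

F(-10.4) = 12.200000, F(-9.0) = -4.600000
x_2 = -9.000000 − (-4.600000)·(-9.000000 − (-10.400000)) / (-4.600000 − 12.200000) = -9.000000 − (-6.440000)/(-16.800000) = -9.383333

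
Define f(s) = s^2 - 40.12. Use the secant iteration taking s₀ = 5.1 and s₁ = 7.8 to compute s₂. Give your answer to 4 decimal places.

f(5.1) = -14.110000, f(7.8) = 20.720000
s₂ = 7.800000 − 20.720000·(7.800000 − 5.100000) / (20.720000 − (-14.110000)) = 7.800000 − (55.944000)/(34.830000) = 6.193798

6.1938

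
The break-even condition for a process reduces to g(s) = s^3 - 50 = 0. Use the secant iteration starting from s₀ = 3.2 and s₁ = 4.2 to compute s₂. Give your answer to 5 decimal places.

g(3.2) = -17.2320000, g(4.2) = 24.0880000
s₂ = 4.2000000 − 24.0880000·(4.2000000 − 3.2000000) / (24.0880000 − (-17.2320000)) = 4.2000000 − (24.0880000)/(41.3200000) = 3.6170378

3.61704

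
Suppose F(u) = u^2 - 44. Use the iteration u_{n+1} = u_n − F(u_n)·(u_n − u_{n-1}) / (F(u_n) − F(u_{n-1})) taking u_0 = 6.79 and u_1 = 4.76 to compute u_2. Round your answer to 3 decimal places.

F(6.79) = 2.10410, F(4.76) = -21.34240
u_2 = 4.76000 − (-21.34240)·(4.76000 − 6.79000) / (-21.34240 − 2.10410) = 4.76000 − (43.32507)/(-23.44650) = 6.60783

6.608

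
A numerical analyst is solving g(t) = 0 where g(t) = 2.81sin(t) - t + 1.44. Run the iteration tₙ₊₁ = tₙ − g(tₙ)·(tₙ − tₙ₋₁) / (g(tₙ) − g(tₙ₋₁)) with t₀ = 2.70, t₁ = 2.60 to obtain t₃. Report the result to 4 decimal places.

2.6833

g(2.70) = -0.059063, g(2.60) = 0.288559
t₂ = 2.600000 − 0.288559·(2.600000 − 2.700000) / (0.288559 − (-0.059063)) = 2.600000 − (-0.028856)/(0.347621) = 2.683010
g(2.683010) = 0.000916
t₃ = 2.683010 − 0.000916·(2.683010 − 2.600000) / (0.000916 − 0.288559) = 2.683010 − (0.000076)/(-0.287643) = 2.683274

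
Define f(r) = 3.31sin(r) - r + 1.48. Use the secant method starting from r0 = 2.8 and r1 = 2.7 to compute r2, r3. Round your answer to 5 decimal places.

f(2.8) = -0.2111892, f(2.7) = 0.1946274
r2 = 2.7000000 − 0.1946274·(2.7000000 − 2.8000000) / (0.1946274 − (-0.2111892)) = 2.7000000 − (-0.0194627)/(0.4058166) = 2.7479594
f(2.7479594) = 0.0015788
r3 = 2.7479594 − 0.0015788·(2.7479594 − 2.7000000) / (0.0015788 − 0.1946274) = 2.7479594 − (0.0000757)/(-0.1930486) = 2.7483517

2.74796, 2.74835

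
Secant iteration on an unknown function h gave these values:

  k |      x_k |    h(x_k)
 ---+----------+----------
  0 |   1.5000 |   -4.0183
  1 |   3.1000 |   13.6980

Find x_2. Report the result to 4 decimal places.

x_2 = 3.1000 − 13.6980·(3.1000 − 1.5000) / (13.6980 − (-4.0183))
   = 3.1000 − (21.916800)/(17.716300) = 1.862902

1.8629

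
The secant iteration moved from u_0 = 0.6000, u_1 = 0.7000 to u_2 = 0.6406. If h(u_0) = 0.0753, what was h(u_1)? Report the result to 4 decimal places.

-0.1102

The secant line through (0.6000, 0.0753) and (0.7000, h(u_1)) crosses zero at u_2 = 0.6406.
So (0.6000, 0.0753), (0.7000, h(u_1)), (0.6406, 0) are collinear:
h(u_1) = 0.0753 · (0.7000 − 0.6406) / (0.6000 − 0.6406) = 0.0753 · (0.059400)/(-0.040600) = -0.110168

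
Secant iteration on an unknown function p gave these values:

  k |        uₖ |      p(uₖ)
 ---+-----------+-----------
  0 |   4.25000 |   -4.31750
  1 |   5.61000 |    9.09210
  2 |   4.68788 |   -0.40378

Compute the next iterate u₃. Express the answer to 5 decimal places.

4.72709

u₃ = 4.68788 − (-0.40378)·(4.68788 − 5.61000) / (-0.40378 − 9.09210)
   = 4.68788 − (0.3723336)/(-9.4958800) = 4.7270900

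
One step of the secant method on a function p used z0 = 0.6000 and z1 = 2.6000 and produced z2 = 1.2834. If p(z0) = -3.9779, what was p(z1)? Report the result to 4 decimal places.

7.6636

The secant line through (0.6000, -3.9779) and (2.6000, p(z1)) crosses zero at z2 = 1.2834.
So (0.6000, -3.9779), (2.6000, p(z1)), (1.2834, 0) are collinear:
p(z1) = -3.9779 · (2.6000 − 1.2834) / (0.6000 − 1.2834) = -3.9779 · (1.316600)/(-0.683400) = 7.663598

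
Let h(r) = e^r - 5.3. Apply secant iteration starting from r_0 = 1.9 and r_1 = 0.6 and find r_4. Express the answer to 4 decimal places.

h(1.9) = 1.385894, h(0.6) = -3.477881
r_2 = 0.600000 − (-3.477881)·(0.600000 − 1.900000) / (-3.477881 − 1.385894) = 0.600000 − (4.521246)/(-4.863776) = 1.529575
h(1.529575) = -0.683784
r_3 = 1.529575 − (-0.683784)·(1.529575 − 0.600000) / (-0.683784 − (-3.477881)) = 1.529575 − (-0.635629)/(2.794097) = 1.757065
h(1.757065) = 0.495404
r_4 = 1.757065 − 0.495404·(1.757065 − 1.529575) / (0.495404 − (-0.683784)) = 1.757065 − (0.112699)/(1.179188) = 1.661491

1.6615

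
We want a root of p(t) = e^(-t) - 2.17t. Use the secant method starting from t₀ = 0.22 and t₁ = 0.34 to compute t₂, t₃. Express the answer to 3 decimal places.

0.331, 0.331

p(0.22) = 0.32512, p(0.34) = -0.02603
t₂ = 0.34000 − (-0.02603)·(0.34000 − 0.22000) / (-0.02603 − 0.32512) = 0.34000 − (-0.00312)/(-0.35115) = 0.33110
p(0.33110) = -0.00037
t₃ = 0.33110 − (-0.00037)·(0.33110 − 0.34000) / (-0.00037 − (-0.02603)) = 0.33110 − (0.00000)/(0.02566) = 0.33098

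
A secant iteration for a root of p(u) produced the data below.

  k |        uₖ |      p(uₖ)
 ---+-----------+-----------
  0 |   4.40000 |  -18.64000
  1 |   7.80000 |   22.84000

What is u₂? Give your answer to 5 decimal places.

5.92787

u₂ = 7.80000 − 22.84000·(7.80000 − 4.40000) / (22.84000 − (-18.64000))
   = 7.80000 − (77.6560000)/(41.4800000) = 5.9278689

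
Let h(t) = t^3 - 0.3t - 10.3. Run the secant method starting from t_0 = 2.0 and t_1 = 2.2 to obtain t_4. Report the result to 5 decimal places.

2.22172

h(2.0) = -2.9000000, h(2.2) = -0.3120000
t_2 = 2.2000000 − (-0.3120000)·(2.2000000 − 2.0000000) / (-0.3120000 − (-2.9000000)) = 2.2000000 − (-0.0624000)/(2.5880000) = 2.2241113
h(2.2241113) = 0.0347134
t_3 = 2.2241113 − 0.0347134·(2.2241113 − 2.2000000) / (0.0347134 − (-0.3120000)) = 2.2241113 − (0.0008370)/(0.3467134) = 2.2216972
h(2.2216972) = -0.0003481
t_4 = 2.2216972 − (-0.0003481)·(2.2216972 − 2.2241113) / (-0.0003481 − 0.0347134) = 2.2216972 − (0.0000008)/(-0.0350615) = 2.2217212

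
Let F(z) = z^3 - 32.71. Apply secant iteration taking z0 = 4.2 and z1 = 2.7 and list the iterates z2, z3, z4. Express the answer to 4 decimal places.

F(4.2) = 41.378000, F(2.7) = -13.027000
z2 = 2.700000 − (-13.027000)·(2.700000 − 4.200000) / (-13.027000 − 41.378000) = 2.700000 − (19.540500)/(-54.405000) = 3.059167
F(3.059167) = -4.080767
z3 = 3.059167 − (-4.080767)·(3.059167 − 2.700000) / (-4.080767 − (-13.027000)) = 3.059167 − (-1.465678)/(8.946233) = 3.222999
F(3.222999) = 0.769628
z4 = 3.222999 − 0.769628·(3.222999 − 3.059167) / (0.769628 − (-4.080767)) = 3.222999 − (0.126090)/(4.850395) = 3.197004

3.0592, 3.2230, 3.1970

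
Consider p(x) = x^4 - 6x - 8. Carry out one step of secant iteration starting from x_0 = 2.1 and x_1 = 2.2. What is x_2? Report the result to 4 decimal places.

p(2.1) = -1.151900, p(2.2) = 2.225600
x_2 = 2.200000 − 2.225600·(2.200000 − 2.100000) / (2.225600 − (-1.151900)) = 2.200000 − (0.222560)/(3.377500) = 2.134105

2.1341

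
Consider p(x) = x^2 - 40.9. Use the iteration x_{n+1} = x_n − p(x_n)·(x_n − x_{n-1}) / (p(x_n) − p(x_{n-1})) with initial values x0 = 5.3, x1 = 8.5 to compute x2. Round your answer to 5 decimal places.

6.22826

p(5.3) = -12.8100000, p(8.5) = 31.3500000
x2 = 8.5000000 − 31.3500000·(8.5000000 − 5.3000000) / (31.3500000 − (-12.8100000)) = 8.5000000 − (100.3200000)/(44.1600000) = 6.2282609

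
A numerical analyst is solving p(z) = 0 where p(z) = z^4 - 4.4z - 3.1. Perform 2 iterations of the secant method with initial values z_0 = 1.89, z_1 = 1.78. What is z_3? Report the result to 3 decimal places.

p(1.89) = 1.34390, p(1.78) = -0.89324
z_2 = 1.78000 − (-0.89324)·(1.78000 − 1.89000) / (-0.89324 − 1.34390) = 1.78000 − (0.09826)/(-2.23714) = 1.82392
p(1.82392) = -0.05841
z_3 = 1.82392 − (-0.05841)·(1.82392 − 1.78000) / (-0.05841 − (-0.89324)) = 1.82392 − (-0.00257)/(0.83483) = 1.82699

1.827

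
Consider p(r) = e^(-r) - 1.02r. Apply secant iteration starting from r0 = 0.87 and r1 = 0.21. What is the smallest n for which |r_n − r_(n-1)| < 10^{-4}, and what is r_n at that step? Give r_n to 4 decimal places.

p(0.87) = -0.468448, p(0.21) = 0.596384
r2 = 0.210000 − 0.596384·(-0.660000)/(1.064833) = 0.579648;  |Δ| = 0.369648
p(0.579648) = -0.031146
r3 = 0.579648 − (-0.031146)·(0.369648)/(-0.627530) = 0.561302;  |Δ| = 0.018347
p(0.561302) = -0.002062
r4 = 0.561302 − (-0.002062)·(-0.018347)/(0.029084) = 0.560001;  |Δ| = 0.001301
p(0.560001) = 0.000007
r5 = 0.560001 − 0.000007·(-0.001301)/(0.002069) = 0.560006;  |Δ| = 0.000005
|r5 − r4| = 0.000005 < 10^{-4}

n = 5, r_n = 0.5600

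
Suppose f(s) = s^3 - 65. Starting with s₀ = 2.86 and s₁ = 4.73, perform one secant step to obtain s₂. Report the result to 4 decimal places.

3.8039

f(2.86) = -41.606344, f(4.73) = 40.823817
s₂ = 4.730000 − 40.823817·(4.730000 − 2.860000) / (40.823817 − (-41.606344)) = 4.730000 − (76.340538)/(82.430161) = 3.803876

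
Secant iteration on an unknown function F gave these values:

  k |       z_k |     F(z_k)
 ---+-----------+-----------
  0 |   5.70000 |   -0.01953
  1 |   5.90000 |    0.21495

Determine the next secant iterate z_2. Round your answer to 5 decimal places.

z_2 = 5.90000 − 0.21495·(5.90000 − 5.70000) / (0.21495 − (-0.01953))
   = 5.90000 − (0.0429900)/(0.2344800) = 5.7166581

5.71666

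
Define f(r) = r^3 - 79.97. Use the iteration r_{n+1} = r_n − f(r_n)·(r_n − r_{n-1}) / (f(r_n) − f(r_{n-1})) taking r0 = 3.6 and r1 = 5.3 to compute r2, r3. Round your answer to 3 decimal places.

4.154, 4.277

f(3.6) = -33.31400, f(5.3) = 68.90700
r2 = 5.30000 − 68.90700·(5.30000 − 3.60000) / (68.90700 − (-33.31400)) = 5.30000 − (117.14190)/(102.22100) = 4.15403
f(4.15403) = -8.28805
r3 = 4.15403 − (-8.28805)·(4.15403 − 5.30000) / (-8.28805 − 68.90700) = 4.15403 − (9.49783)/(-77.19505) = 4.27707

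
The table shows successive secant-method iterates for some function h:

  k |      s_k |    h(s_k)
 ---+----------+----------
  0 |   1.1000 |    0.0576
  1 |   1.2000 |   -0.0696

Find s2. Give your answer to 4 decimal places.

1.1453

s2 = 1.2000 − (-0.0696)·(1.2000 − 1.1000) / (-0.0696 − 0.0576)
   = 1.2000 − (-0.006960)/(-0.127200) = 1.145283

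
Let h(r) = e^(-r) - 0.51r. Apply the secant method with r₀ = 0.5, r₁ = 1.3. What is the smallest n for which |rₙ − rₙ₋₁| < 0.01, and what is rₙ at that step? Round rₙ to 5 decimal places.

h(0.5) = 0.3515307, h(1.3) = -0.3904682
r₂ = 1.3000000 − (-0.3904682)·(0.8000000)/(-0.7419989) = 0.8790094;  |Δ| = 0.4209906
h(0.8790094) = -0.0331008
r₃ = 0.8790094 − (-0.0331008)·(-0.4209906)/(0.3573674) = 0.8400156;  |Δ| = 0.0389938
h(0.8400156) = 0.0032959
r₄ = 0.8400156 − 0.0032959·(-0.0389938)/(0.0363966) = 0.8435466;  |Δ| = 0.0035310
|r₄ − r₃| = 0.0035310 < 0.01

n = 4, rₙ = 0.84355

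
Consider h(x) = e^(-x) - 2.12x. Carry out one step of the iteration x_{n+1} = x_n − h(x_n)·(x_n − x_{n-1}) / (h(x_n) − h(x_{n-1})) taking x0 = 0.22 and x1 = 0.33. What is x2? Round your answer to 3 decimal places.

0.337

h(0.22) = 0.33612, h(0.33) = 0.01932
x2 = 0.33000 − 0.01932·(0.33000 − 0.22000) / (0.01932 − 0.33612) = 0.33000 − (0.00213)/(-0.31680) = 0.33671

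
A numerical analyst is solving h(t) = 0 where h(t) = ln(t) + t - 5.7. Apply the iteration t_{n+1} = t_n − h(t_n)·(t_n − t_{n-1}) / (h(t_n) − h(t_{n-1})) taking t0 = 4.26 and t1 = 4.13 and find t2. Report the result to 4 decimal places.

4.2525

h(4.26) = 0.009269, h(4.13) = -0.151723
t2 = 4.130000 − (-0.151723)·(4.130000 − 4.260000) / (-0.151723 − 0.009269) = 4.130000 − (0.019724)/(-0.160992) = 4.252515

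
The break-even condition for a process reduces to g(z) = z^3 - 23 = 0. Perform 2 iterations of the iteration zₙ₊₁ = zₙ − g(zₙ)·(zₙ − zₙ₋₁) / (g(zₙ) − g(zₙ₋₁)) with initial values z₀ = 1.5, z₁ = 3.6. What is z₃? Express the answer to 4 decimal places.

2.7491

g(1.5) = -19.625000, g(3.6) = 23.656000
z₂ = 3.600000 − 23.656000·(3.600000 − 1.500000) / (23.656000 − (-19.625000)) = 3.600000 − (49.677600)/(43.281000) = 2.452208
g(2.452208) = -8.254085
z₃ = 2.452208 − (-8.254085)·(2.452208 − 3.600000) / (-8.254085 − 23.656000) = 2.452208 − (9.473975)/(-31.910085) = 2.749104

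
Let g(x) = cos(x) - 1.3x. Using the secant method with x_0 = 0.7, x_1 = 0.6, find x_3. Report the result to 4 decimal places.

0.6242

g(0.7) = -0.145158, g(0.6) = 0.045336
x_2 = 0.600000 − 0.045336·(0.600000 − 0.700000) / (0.045336 − (-0.145158)) = 0.600000 − (-0.004534)/(0.190493) = 0.623799
g(0.623799) = 0.000726
x_3 = 0.623799 − 0.000726·(0.623799 − 0.600000) / (0.000726 − 0.045336) = 0.623799 − (0.000017)/(-0.044609) = 0.624187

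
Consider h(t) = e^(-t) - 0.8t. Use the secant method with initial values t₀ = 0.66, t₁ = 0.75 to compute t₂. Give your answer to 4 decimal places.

h(0.66) = -0.011149, h(0.75) = -0.127633
t₂ = 0.750000 − (-0.127633)·(0.750000 − 0.660000) / (-0.127633 − (-0.011149)) = 0.750000 − (-0.011487)/(-0.116485) = 0.651386

0.6514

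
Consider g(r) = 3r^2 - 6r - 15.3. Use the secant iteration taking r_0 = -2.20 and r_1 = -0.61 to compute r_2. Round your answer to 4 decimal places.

-1.3393

g(-2.20) = 12.420000, g(-0.61) = -10.523700
r_2 = -0.610000 − (-10.523700)·(-0.610000 − (-2.200000)) / (-10.523700 − 12.420000) = -0.610000 − (-16.732683)/(-22.943700) = -1.339293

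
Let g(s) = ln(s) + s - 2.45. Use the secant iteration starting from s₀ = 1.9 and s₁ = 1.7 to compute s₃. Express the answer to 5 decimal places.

g(1.9) = 0.0918539, g(1.7) = -0.2193717
s₂ = 1.7000000 − (-0.2193717)·(1.7000000 − 1.9000000) / (-0.2193717 − 0.0918539) = 1.7000000 − (0.0438743)/(-0.3112256) = 1.8409728
g(1.8409728) = 0.0012669
s₃ = 1.8409728 − 0.0012669·(1.8409728 − 1.7000000) / (0.0012669 − (-0.2193717)) = 1.8409728 − (0.0001786)/(0.2206387) = 1.8401633

1.84016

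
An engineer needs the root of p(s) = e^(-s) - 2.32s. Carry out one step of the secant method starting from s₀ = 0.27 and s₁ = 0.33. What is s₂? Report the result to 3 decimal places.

p(0.27) = 0.13698, p(0.33) = -0.04668
s₂ = 0.33000 − (-0.04668)·(0.33000 − 0.27000) / (-0.04668 − 0.13698) = 0.33000 − (-0.00280)/(-0.18366) = 0.31475

0.315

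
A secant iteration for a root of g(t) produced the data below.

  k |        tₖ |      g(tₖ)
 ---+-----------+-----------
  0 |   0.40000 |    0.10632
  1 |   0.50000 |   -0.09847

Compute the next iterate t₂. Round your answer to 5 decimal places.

t₂ = 0.50000 − (-0.09847)·(0.50000 − 0.40000) / (-0.09847 − 0.10632)
   = 0.50000 − (-0.0098470)/(-0.2047900) = 0.4519166

0.45192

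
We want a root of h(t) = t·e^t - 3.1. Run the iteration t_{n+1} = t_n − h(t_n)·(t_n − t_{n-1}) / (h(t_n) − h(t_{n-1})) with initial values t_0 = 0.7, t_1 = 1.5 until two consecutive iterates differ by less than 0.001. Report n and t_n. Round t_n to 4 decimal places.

n = 6, t_n = 1.0668

h(0.7) = -1.690373, h(1.5) = 3.622534
t_2 = 1.500000 − 3.622534·(0.800000)/(5.312907) = 0.954531;  |Δ| = 0.545469
h(0.954531) = -0.620652
t_3 = 0.954531 − (-0.620652)·(-0.545469)/(-4.243186) = 1.034317;  |Δ| = 0.079786
h(1.034317) = -0.190277
t_4 = 1.034317 − (-0.190277)·(0.079786)/(0.430375) = 1.069592;  |Δ| = 0.035275
h(1.069592) = 0.016993
t_5 = 1.069592 − 0.016993·(0.035275)/(0.207269) = 1.066700;  |Δ| = 0.002892
h(1.066700) = -0.000412
t_6 = 1.066700 − (-0.000412)·(-0.002892)/(-0.017404) = 1.066768;  |Δ| = 0.000068
|t_6 − t_5| = 0.000068 < 0.001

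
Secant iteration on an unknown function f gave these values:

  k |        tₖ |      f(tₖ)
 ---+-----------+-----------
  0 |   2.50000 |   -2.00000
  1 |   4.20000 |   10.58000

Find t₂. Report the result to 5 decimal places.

t₂ = 4.20000 − 10.58000·(4.20000 − 2.50000) / (10.58000 − (-2.00000))
   = 4.20000 − (17.9860000)/(12.5800000) = 2.7702703

2.77027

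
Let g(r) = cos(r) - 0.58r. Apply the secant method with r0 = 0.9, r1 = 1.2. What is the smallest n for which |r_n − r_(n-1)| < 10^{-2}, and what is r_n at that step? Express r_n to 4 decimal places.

g(0.9) = 0.099610, g(1.2) = -0.333642
r2 = 1.200000 − (-0.333642)·(0.300000)/(-0.433252) = 0.968974;  |Δ| = 0.231026
g(0.968974) = 0.004141
r3 = 0.968974 − 0.004141·(-0.231026)/(0.337783) = 0.971806;  |Δ| = 0.002832
|r3 − r2| = 0.002832 < 10^{-2}

n = 3, r_n = 0.9718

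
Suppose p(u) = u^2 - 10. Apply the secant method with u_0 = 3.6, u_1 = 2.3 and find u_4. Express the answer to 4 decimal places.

p(3.6) = 2.960000, p(2.3) = -4.710000
u_2 = 2.300000 − (-4.710000)·(2.300000 − 3.600000) / (-4.710000 − 2.960000) = 2.300000 − (6.123000)/(-7.670000) = 3.098305
p(3.098305) = -0.400506
u_3 = 3.098305 − (-0.400506)·(3.098305 − 2.300000) / (-0.400506 − (-4.710000)) = 3.098305 − (-0.319726)/(4.309494) = 3.172496
p(3.172496) = 0.064731
u_4 = 3.172496 − 0.064731·(3.172496 − 3.098305) / (0.064731 − (-0.400506)) = 3.172496 − (0.004802)/(0.465237) = 3.162173

3.1622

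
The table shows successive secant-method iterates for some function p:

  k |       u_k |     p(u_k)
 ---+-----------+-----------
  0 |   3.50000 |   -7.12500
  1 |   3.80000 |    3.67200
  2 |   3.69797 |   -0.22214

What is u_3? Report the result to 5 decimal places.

3.70379

u_3 = 3.69797 − (-0.22214)·(3.69797 − 3.80000) / (-0.22214 − 3.67200)
   = 3.69797 − (0.0226649)/(-3.8941400) = 3.7037903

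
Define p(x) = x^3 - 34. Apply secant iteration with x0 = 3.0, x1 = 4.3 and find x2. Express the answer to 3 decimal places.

p(3.0) = -7.00000, p(4.3) = 45.50700
x2 = 4.30000 − 45.50700·(4.30000 − 3.00000) / (45.50700 − (-7.00000)) = 4.30000 − (59.15910)/(52.50700) = 3.17331

3.173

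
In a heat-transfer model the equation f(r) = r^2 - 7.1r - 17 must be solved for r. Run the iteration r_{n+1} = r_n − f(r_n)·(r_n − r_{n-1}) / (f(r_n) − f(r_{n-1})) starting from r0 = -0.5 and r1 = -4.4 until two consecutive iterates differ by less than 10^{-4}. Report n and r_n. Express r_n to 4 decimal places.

f(-0.5) = -13.200000, f(-4.4) = 33.600000
r2 = -4.400000 − 33.600000·(-3.900000)/(46.800000) = -1.600000;  |Δ| = 2.800000
f(-1.600000) = -3.080000
r3 = -1.600000 − (-3.080000)·(2.800000)/(-36.680000) = -1.835115;  |Δ| = 0.235115
f(-1.835115) = -0.603042
r4 = -1.835115 − (-0.603042)·(-0.235115)/(2.476958) = -1.892356;  |Δ| = 0.057241
f(-1.892356) = 0.016735
r5 = -1.892356 − 0.016735·(-0.057241)/(0.619777) = -1.890810;  |Δ| = 0.001546
f(-1.890810) = -0.000086
r6 = -1.890810 − (-0.000086)·(0.001546)/(-0.016821) = -1.890818;  |Δ| = 0.000008
|r6 − r5| = 0.000008 < 10^{-4}

n = 6, r_n = -1.8908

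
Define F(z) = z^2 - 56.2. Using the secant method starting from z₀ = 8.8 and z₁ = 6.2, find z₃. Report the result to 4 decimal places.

F(8.8) = 21.240000, F(6.2) = -17.760000
z₂ = 6.200000 − (-17.760000)·(6.200000 − 8.800000) / (-17.760000 − 21.240000) = 6.200000 − (46.176000)/(-39.000000) = 7.384000
F(7.384000) = -1.676544
z₃ = 7.384000 − (-1.676544)·(7.384000 − 6.200000) / (-1.676544 − (-17.760000)) = 7.384000 − (-1.985028)/(16.083456) = 7.507420

7.5074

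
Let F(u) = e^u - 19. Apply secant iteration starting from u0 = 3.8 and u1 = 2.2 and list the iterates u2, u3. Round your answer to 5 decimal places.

F(3.8) = 25.7011845, F(2.2) = -9.9749865
u2 = 2.2000000 − (-9.9749865)·(2.2000000 − 3.8000000) / (-9.9749865 − 25.7011845) = 2.2000000 − (15.9599784)/(-35.6761710) = 2.6473568
F(2.6473568) = -4.8833236
u3 = 2.6473568 − (-4.8833236)·(2.6473568 − 2.2000000) / (-4.8833236 − (-9.9749865)) = 2.6473568 − (-2.1845881)/(5.0916629) = 3.0764088

2.64736, 3.07641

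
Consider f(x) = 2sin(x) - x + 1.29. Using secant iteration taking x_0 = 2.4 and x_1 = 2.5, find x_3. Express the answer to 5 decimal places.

f(2.4) = 0.2409264, f(2.5) = -0.0130557
x_2 = 2.5000000 − (-0.0130557)·(2.5000000 − 2.4000000) / (-0.0130557 − 0.2409264) = 2.5000000 − (-0.0013056)/(-0.2539821) = 2.4948596
f(2.4948596) = 0.0003053
x_3 = 2.4948596 − 0.0003053·(2.4948596 − 2.5000000) / (0.0003053 − (-0.0130557)) = 2.4948596 − (-0.0000016)/(0.0133610) = 2.4949770

2.49498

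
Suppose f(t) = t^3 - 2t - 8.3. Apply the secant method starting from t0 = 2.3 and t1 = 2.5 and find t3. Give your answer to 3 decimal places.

2.351

f(2.3) = -0.73300, f(2.5) = 2.32500
t2 = 2.50000 − 2.32500·(2.50000 − 2.30000) / (2.32500 − (-0.73300)) = 2.50000 − (0.46500)/(3.05800) = 2.34794
f(2.34794) = -0.05211
t3 = 2.34794 − (-0.05211)·(2.34794 − 2.50000) / (-0.05211 − 2.32500) = 2.34794 − (0.00792)/(-2.37711) = 2.35127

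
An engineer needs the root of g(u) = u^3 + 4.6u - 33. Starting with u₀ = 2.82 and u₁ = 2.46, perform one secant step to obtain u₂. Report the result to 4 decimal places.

2.7261

g(2.82) = 2.397768, g(2.46) = -6.797064
u₂ = 2.460000 − (-6.797064)·(2.460000 − 2.820000) / (-6.797064 − 2.397768) = 2.460000 − (2.446943)/(-9.194832) = 2.726122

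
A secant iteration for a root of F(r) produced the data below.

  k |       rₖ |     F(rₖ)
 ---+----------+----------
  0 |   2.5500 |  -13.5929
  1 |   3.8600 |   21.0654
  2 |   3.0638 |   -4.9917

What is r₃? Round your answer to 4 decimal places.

3.2163

r₃ = 3.0638 − (-4.9917)·(3.0638 − 3.8600) / (-4.9917 − 21.0654)
   = 3.0638 − (3.974392)/(-26.057100) = 3.216326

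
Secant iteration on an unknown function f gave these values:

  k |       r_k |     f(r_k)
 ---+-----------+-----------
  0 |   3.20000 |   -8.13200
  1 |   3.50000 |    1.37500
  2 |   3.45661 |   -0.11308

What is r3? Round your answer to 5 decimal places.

r3 = 3.45661 − (-0.11308)·(3.45661 − 3.50000) / (-0.11308 − 1.37500)
   = 3.45661 − (0.0049065)/(-1.4880800) = 3.4599072

3.45991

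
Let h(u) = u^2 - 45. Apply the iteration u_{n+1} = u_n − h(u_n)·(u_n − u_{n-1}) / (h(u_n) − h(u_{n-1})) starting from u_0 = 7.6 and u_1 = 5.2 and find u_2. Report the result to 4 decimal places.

6.6031

h(7.6) = 12.760000, h(5.2) = -17.960000
u_2 = 5.200000 − (-17.960000)·(5.200000 − 7.600000) / (-17.960000 − 12.760000) = 5.200000 − (43.104000)/(-30.720000) = 6.603125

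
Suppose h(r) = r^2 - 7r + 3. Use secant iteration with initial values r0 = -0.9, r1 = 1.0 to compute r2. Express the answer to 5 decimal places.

0.56522

h(-0.9) = 10.1100000, h(1.0) = -3.0000000
r2 = 1.0000000 − (-3.0000000)·(1.0000000 − (-0.9000000)) / (-3.0000000 − 10.1100000) = 1.0000000 − (-5.7000000)/(-13.1100000) = 0.5652174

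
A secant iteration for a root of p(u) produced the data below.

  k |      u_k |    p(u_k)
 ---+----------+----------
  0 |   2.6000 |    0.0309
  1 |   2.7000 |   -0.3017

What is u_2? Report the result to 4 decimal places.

2.6093

u_2 = 2.7000 − (-0.3017)·(2.7000 − 2.6000) / (-0.3017 − 0.0309)
   = 2.7000 − (-0.030170)/(-0.332600) = 2.609290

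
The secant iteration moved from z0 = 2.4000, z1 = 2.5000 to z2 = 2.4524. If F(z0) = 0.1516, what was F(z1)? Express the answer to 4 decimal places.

-0.1377

The secant line through (2.4000, 0.1516) and (2.5000, F(z1)) crosses zero at z2 = 2.4524.
So (2.4000, 0.1516), (2.5000, F(z1)), (2.4524, 0) are collinear:
F(z1) = 0.1516 · (2.5000 − 2.4524) / (2.4000 − 2.4524) = 0.1516 · (0.047600)/(-0.052400) = -0.137713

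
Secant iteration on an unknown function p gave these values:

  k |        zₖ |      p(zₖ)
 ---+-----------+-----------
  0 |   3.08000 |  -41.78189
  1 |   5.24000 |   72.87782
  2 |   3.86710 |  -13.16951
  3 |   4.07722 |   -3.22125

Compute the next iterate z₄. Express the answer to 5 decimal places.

4.14526

z₄ = 4.07722 − (-3.22125)·(4.07722 − 3.86710) / (-3.22125 − (-13.16951))
   = 4.07722 − (-0.6768490)/(9.9482600) = 4.1452569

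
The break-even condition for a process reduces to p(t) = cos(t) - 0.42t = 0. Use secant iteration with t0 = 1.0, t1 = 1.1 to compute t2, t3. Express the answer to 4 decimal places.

1.0935, 1.0936

p(1.0) = 0.120302, p(1.1) = -0.008404
t2 = 1.100000 − (-0.008404)·(1.100000 − 1.000000) / (-0.008404 − 0.120302) = 1.100000 − (-0.000840)/(-0.128706) = 1.093470
p(1.093470) = 0.000148
t3 = 1.093470 − 0.000148·(1.093470 − 1.100000) / (0.000148 − (-0.008404)) = 1.093470 − (-0.000001)/(0.008552) = 1.093583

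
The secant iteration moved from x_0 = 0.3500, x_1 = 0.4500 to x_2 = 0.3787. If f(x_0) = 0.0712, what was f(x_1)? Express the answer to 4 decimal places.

The secant line through (0.3500, 0.0712) and (0.4500, f(x_1)) crosses zero at x_2 = 0.3787.
So (0.3500, 0.0712), (0.4500, f(x_1)), (0.3787, 0) are collinear:
f(x_1) = 0.0712 · (0.4500 − 0.3787) / (0.3500 − 0.3787) = 0.0712 · (0.071300)/(-0.028700) = -0.176884

-0.1769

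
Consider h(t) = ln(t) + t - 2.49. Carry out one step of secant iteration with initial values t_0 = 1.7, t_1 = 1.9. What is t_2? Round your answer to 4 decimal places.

1.8667

h(1.7) = -0.259372, h(1.9) = 0.051854
t_2 = 1.900000 − 0.051854·(1.900000 − 1.700000) / (0.051854 − (-0.259372)) = 1.900000 − (0.010371)/(0.311226) = 1.866678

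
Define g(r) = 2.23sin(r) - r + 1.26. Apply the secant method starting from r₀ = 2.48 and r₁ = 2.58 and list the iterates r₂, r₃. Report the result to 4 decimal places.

2.5331, 2.5337

g(2.48) = 0.150055, g(2.58) = -0.132447
r₂ = 2.580000 − (-0.132447)·(2.580000 − 2.480000) / (-0.132447 − 0.150055) = 2.580000 − (-0.013245)/(-0.282502) = 2.533116
g(2.533116) = 0.001592
r₃ = 2.533116 − 0.001592·(2.533116 − 2.580000) / (0.001592 − (-0.132447)) = 2.533116 − (-0.000075)/(0.134039) = 2.533673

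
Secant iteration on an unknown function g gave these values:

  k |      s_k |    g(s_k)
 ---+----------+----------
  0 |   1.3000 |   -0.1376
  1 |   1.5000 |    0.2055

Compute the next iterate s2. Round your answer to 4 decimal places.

1.3802

s2 = 1.5000 − 0.2055·(1.5000 − 1.3000) / (0.2055 − (-0.1376))
   = 1.5000 − (0.041100)/(0.343100) = 1.380210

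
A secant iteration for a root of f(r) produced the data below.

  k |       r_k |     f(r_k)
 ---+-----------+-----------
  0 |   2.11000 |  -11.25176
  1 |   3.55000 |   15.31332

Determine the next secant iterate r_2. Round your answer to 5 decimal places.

2.71992

r_2 = 3.55000 − 15.31332·(3.55000 − 2.11000) / (15.31332 − (-11.25176))
   = 3.55000 − (22.0511808)/(26.5650800) = 2.7199185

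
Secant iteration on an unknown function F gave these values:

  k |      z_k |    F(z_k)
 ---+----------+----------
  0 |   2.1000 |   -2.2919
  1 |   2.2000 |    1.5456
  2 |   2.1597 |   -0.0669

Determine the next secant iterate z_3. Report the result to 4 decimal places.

2.1614

z_3 = 2.1597 − (-0.0669)·(2.1597 − 2.2000) / (-0.0669 − 1.5456)
   = 2.1597 − (0.002696)/(-1.612500) = 2.161372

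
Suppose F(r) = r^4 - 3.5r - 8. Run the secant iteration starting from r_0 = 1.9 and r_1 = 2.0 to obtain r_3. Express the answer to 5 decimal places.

F(1.9) = -1.6179000, F(2.0) = 1.0000000
r_2 = 2.0000000 − 1.0000000·(2.0000000 − 1.9000000) / (1.0000000 − (-1.6179000)) = 2.0000000 − (0.1000000)/(2.6179000) = 1.9618014
F(1.9618014) = -0.0540835
r_3 = 1.9618014 − (-0.0540835)·(1.9618014 − 2.0000000) / (-0.0540835 − 1.0000000) = 1.9618014 − (0.0020659)/(-1.0540835) = 1.9637614

1.96376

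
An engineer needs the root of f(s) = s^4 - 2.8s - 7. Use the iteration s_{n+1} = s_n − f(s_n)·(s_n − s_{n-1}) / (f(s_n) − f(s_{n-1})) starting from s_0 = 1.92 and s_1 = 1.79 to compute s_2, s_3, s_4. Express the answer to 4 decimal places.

1.8667, 1.8706, 1.8703

f(1.92) = 1.213545, f(1.79) = -1.745743
s_2 = 1.790000 − (-1.745743)·(1.790000 − 1.920000) / (-1.745743 − 1.213545) = 1.790000 − (0.226947)/(-2.959288) = 1.866690
f(1.866690) = -0.084781
s_3 = 1.866690 − (-0.084781)·(1.866690 − 1.790000) / (-0.084781 − (-1.745743)) = 1.866690 − (-0.006502)/(1.660962) = 1.870604
f(1.870604) = 0.006427
s_4 = 1.870604 − 0.006427·(1.870604 − 1.866690) / (0.006427 − (-0.084781)) = 1.870604 − (0.000025)/(0.091208) = 1.870328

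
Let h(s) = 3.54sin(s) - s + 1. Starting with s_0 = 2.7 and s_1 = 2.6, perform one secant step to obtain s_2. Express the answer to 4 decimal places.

2.6546

h(2.7) = -0.187075, h(2.6) = 0.224875
s_2 = 2.600000 − 0.224875·(2.600000 − 2.700000) / (0.224875 − (-0.187075)) = 2.600000 − (-0.022487)/(0.411950) = 2.654588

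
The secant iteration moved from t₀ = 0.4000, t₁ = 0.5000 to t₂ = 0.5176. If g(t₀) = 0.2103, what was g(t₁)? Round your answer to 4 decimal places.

0.0315

The secant line through (0.4000, 0.2103) and (0.5000, g(t₁)) crosses zero at t₂ = 0.5176.
So (0.4000, 0.2103), (0.5000, g(t₁)), (0.5176, 0) are collinear:
g(t₁) = 0.2103 · (0.5000 − 0.5176) / (0.4000 − 0.5176) = 0.2103 · (-0.017600)/(-0.117600) = 0.031473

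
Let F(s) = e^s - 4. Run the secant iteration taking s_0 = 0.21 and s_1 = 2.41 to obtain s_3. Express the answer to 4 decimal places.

F(0.21) = -2.766322, F(2.41) = 7.133961
s_2 = 2.410000 − 7.133961·(2.410000 − 0.210000) / (7.133961 − (-2.766322)) = 2.410000 − (15.694715)/(9.900283) = 0.824721
F(0.824721) = -1.718757
s_3 = 0.824721 − (-1.718757)·(0.824721 − 2.410000) / (-1.718757 − 7.133961) = 0.824721 − (2.724709)/(-8.852718) = 1.132503

1.1325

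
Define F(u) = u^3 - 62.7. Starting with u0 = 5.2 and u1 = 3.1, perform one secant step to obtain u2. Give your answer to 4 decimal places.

F(5.2) = 77.908000, F(3.1) = -32.909000
u2 = 3.100000 − (-32.909000)·(3.100000 − 5.200000) / (-32.909000 − 77.908000) = 3.100000 − (69.108900)/(-110.817000) = 3.723631

3.7236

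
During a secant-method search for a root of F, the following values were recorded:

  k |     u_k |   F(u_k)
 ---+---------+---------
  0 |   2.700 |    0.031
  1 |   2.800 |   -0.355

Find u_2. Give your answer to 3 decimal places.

2.708

u_2 = 2.800 − (-0.355)·(2.800 − 2.700) / (-0.355 − 0.031)
   = 2.800 − (-0.03550)/(-0.38600) = 2.70803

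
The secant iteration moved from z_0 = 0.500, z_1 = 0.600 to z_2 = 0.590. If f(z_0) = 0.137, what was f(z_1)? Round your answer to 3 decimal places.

-0.015

The secant line through (0.500, 0.137) and (0.600, f(z_1)) crosses zero at z_2 = 0.590.
So (0.500, 0.137), (0.600, f(z_1)), (0.590, 0) are collinear:
f(z_1) = 0.137 · (0.600 − 0.590) / (0.500 − 0.590) = 0.137 · (0.01000)/(-0.09000) = -0.01522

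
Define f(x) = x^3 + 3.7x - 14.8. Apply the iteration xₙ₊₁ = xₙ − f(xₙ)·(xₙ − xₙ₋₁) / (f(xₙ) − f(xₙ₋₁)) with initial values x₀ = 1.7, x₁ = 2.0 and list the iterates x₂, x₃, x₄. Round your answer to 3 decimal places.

1.957, 1.961, 1.961

f(1.7) = -3.59700, f(2.0) = 0.60000
x₂ = 2.00000 − 0.60000·(2.00000 − 1.70000) / (0.60000 − (-3.59700)) = 2.00000 − (0.18000)/(4.19700) = 1.95711
f(1.95711) = -0.06238
x₃ = 1.95711 − (-0.06238)·(1.95711 − 2.00000) / (-0.06238 − 0.60000) = 1.95711 − (0.00268)/(-0.66238) = 1.96115
f(1.96115) = -0.00093
x₄ = 1.96115 − (-0.00093)·(1.96115 − 1.95711) / (-0.00093 − (-0.06238)) = 1.96115 − (0.00000)/(0.06145) = 1.96121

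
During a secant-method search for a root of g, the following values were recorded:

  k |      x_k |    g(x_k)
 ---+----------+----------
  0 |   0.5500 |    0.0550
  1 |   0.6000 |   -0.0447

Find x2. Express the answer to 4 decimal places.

0.5776

x2 = 0.6000 − (-0.0447)·(0.6000 − 0.5500) / (-0.0447 − 0.0550)
   = 0.6000 − (-0.002235)/(-0.099700) = 0.577583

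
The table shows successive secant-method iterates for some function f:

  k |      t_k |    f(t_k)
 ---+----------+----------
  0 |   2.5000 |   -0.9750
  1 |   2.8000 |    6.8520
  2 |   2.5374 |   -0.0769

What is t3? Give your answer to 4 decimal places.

t3 = 2.5374 − (-0.0769)·(2.5374 − 2.8000) / (-0.0769 − 6.8520)
   = 2.5374 − (0.020194)/(-6.928900) = 2.540314

2.5403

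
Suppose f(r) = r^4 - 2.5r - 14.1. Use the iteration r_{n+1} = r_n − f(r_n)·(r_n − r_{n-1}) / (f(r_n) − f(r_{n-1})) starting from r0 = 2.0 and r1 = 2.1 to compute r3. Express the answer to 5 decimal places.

2.09715

f(2.0) = -3.1000000, f(2.1) = 0.0981000
r2 = 2.1000000 − 0.0981000·(2.1000000 − 2.0000000) / (0.0981000 − (-3.1000000)) = 2.1000000 − (0.0098100)/(3.1981000) = 2.0969326
f(2.0969326) = -0.0076131
r3 = 2.0969326 − (-0.0076131)·(2.0969326 − 2.1000000) / (-0.0076131 − 0.0981000) = 2.0969326 − (0.0000234)/(-0.1057131) = 2.0971535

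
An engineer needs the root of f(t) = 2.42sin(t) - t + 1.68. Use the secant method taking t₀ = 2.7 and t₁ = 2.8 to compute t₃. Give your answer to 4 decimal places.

f(2.7) = 0.014259, f(2.8) = -0.309329
t₂ = 2.800000 − (-0.309329)·(2.800000 − 2.700000) / (-0.309329 − 0.014259) = 2.800000 − (-0.030933)/(-0.323588) = 2.704407
f(2.704407) = 0.000202
t₃ = 2.704407 − 0.000202·(2.704407 − 2.800000) / (0.000202 − (-0.309329)) = 2.704407 − (-0.000019)/(0.309530) = 2.704469

2.7045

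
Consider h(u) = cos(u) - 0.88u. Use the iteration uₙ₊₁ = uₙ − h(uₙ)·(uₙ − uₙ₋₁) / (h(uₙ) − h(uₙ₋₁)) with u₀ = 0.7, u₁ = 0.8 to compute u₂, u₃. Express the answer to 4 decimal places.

0.7953, 0.7954

h(0.7) = 0.148842, h(0.8) = -0.007293
u₂ = 0.800000 − (-0.007293)·(0.800000 − 0.700000) / (-0.007293 − 0.148842) = 0.800000 − (-0.000729)/(-0.156135) = 0.795329
h(0.795329) = 0.000161
u₃ = 0.795329 − 0.000161·(0.795329 − 0.800000) / (0.000161 − (-0.007293)) = 0.795329 − (-0.000001)/(0.007454) = 0.795429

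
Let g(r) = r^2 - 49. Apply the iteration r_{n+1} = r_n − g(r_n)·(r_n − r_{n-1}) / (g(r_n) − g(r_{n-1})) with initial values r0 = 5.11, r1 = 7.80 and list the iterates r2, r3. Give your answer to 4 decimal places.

6.8829, 6.9936

g(5.11) = -22.887900, g(7.80) = 11.840000
r2 = 7.800000 − 11.840000·(7.800000 − 5.110000) / (11.840000 − (-22.887900)) = 7.800000 − (31.849600)/(34.727900) = 6.882881
g(6.882881) = -1.625942
r3 = 6.882881 − (-1.625942)·(6.882881 − 7.800000) / (-1.625942 − 11.840000) = 6.882881 − (1.491182)/(-13.465942) = 6.993619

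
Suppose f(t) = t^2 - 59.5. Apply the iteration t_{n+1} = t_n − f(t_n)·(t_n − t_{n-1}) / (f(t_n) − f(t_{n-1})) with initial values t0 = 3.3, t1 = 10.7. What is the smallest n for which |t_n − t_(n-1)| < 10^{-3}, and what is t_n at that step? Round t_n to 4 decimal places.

f(3.3) = -48.610000, f(10.7) = 54.990000
t2 = 10.700000 − 54.990000·(7.400000)/(103.600000) = 6.772143;  |Δ| = 3.927857
f(6.772143) = -13.638081
t3 = 6.772143 − (-13.638081)·(-3.927857)/(-68.628081) = 7.552704;  |Δ| = 0.780561
f(7.552704) = -2.456658
t4 = 7.552704 − (-2.456658)·(0.780561)/(11.181423) = 7.724201;  |Δ| = 0.171496
f(7.724201) = 0.163274
t5 = 7.724201 − 0.163274·(0.171496)/(2.619932) = 7.713513;  |Δ| = 0.010688
f(7.713513) = -0.001719
t6 = 7.713513 − (-0.001719)·(-0.010688)/(-0.164993) = 7.713624;  |Δ| = 0.000111
|t6 − t5| = 0.000111 < 10^{-3}

n = 6, t_n = 7.7136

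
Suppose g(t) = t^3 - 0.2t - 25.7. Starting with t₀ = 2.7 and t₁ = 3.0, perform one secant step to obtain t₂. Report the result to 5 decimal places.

g(2.7) = -6.5570000, g(3.0) = 0.7000000
t₂ = 3.0000000 − 0.7000000·(3.0000000 − 2.7000000) / (0.7000000 − (-6.5570000)) = 3.0000000 − (0.2100000)/(7.2570000) = 2.9710624

2.97106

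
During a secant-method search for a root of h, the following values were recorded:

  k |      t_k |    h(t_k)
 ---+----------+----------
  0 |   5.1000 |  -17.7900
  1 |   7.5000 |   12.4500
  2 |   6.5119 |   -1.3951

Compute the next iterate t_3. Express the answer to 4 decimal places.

6.6115

t_3 = 6.5119 − (-1.3951)·(6.5119 − 7.5000) / (-1.3951 − 12.4500)
   = 6.5119 − (1.378498)/(-13.845100) = 6.611466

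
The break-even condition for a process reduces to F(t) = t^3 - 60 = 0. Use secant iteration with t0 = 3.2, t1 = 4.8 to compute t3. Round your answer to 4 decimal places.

3.8839

F(3.2) = -27.232000, F(4.8) = 50.592000
t2 = 4.800000 − 50.592000·(4.800000 − 3.200000) / (50.592000 − (-27.232000)) = 4.800000 − (80.947200)/(77.824000) = 3.759868
F(3.759868) = -6.848204
t3 = 3.759868 − (-6.848204)·(3.759868 − 4.800000) / (-6.848204 − 50.592000) = 3.759868 − (7.123034)/(-57.440204) = 3.883876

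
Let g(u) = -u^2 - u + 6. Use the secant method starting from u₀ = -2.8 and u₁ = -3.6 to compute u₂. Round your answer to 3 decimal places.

-2.978

g(-2.8) = 0.96000, g(-3.6) = -3.36000
u₂ = -3.60000 − (-3.36000)·(-3.60000 − (-2.80000)) / (-3.36000 − 0.96000) = -3.60000 − (2.68800)/(-4.32000) = -2.97778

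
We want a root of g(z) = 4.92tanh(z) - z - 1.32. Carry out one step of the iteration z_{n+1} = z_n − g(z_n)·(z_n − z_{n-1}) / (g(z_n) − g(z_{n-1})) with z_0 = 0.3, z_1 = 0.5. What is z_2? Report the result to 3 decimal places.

0.358

g(0.3) = -0.18674, g(0.5) = 0.45362
z_2 = 0.50000 − 0.45362·(0.50000 − 0.30000) / (0.45362 − (-0.18674)) = 0.50000 − (0.09072)/(0.64036) = 0.35832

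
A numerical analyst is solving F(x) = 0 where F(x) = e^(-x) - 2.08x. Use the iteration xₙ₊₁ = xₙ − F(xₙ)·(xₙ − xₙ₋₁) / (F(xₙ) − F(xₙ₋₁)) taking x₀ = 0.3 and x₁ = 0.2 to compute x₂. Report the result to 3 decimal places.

0.341

F(0.3) = 0.11682, F(0.2) = 0.40273
x₂ = 0.20000 − 0.40273·(0.20000 − 0.30000) / (0.40273 − 0.11682) = 0.20000 − (-0.04027)/(0.28591) = 0.34086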